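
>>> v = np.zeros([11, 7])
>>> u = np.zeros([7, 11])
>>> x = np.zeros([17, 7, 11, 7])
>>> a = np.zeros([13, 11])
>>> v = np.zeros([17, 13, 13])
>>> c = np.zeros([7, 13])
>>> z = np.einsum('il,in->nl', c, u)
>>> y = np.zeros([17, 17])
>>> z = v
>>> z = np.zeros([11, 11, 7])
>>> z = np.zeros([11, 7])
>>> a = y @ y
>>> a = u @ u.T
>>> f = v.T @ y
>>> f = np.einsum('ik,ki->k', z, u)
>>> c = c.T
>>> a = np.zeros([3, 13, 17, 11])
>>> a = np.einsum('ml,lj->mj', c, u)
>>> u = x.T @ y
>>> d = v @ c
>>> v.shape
(17, 13, 13)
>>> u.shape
(7, 11, 7, 17)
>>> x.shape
(17, 7, 11, 7)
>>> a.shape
(13, 11)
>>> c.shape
(13, 7)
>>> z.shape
(11, 7)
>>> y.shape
(17, 17)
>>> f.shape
(7,)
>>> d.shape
(17, 13, 7)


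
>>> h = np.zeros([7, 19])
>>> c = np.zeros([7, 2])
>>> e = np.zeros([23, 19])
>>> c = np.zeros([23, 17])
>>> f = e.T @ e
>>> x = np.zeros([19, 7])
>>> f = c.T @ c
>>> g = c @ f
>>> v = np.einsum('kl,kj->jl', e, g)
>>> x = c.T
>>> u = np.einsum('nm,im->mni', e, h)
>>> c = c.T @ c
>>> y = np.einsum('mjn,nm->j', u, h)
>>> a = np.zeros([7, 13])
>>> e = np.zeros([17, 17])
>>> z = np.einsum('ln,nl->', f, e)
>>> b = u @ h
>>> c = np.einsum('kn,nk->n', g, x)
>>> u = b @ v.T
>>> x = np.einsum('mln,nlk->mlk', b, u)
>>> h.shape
(7, 19)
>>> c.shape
(17,)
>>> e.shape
(17, 17)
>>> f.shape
(17, 17)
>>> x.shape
(19, 23, 17)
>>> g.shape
(23, 17)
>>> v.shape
(17, 19)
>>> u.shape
(19, 23, 17)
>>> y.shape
(23,)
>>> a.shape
(7, 13)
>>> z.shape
()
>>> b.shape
(19, 23, 19)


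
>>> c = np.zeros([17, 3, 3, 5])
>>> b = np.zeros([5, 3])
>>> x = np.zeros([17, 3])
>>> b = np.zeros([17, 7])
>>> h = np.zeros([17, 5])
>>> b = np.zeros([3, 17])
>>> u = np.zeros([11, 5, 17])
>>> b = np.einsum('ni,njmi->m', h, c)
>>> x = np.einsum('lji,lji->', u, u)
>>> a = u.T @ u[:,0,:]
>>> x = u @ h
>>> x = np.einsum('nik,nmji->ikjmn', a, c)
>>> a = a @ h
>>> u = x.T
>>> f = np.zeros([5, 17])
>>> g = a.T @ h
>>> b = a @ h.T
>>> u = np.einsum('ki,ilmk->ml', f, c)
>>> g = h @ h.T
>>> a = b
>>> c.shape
(17, 3, 3, 5)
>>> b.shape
(17, 5, 17)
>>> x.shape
(5, 17, 3, 3, 17)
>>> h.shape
(17, 5)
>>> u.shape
(3, 3)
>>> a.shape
(17, 5, 17)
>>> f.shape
(5, 17)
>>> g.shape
(17, 17)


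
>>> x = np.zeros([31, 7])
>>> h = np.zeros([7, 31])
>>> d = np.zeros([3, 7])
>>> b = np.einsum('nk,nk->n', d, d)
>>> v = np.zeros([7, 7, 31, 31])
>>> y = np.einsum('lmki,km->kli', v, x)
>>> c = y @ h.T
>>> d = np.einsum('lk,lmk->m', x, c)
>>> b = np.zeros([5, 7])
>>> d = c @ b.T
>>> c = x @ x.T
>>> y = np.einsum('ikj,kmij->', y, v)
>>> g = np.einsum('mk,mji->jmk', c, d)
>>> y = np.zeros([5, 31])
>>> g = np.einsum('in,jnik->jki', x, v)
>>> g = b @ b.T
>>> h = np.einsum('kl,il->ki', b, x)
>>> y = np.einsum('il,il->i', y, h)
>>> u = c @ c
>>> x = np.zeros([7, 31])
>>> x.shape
(7, 31)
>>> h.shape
(5, 31)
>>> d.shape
(31, 7, 5)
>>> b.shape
(5, 7)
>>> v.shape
(7, 7, 31, 31)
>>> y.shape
(5,)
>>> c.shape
(31, 31)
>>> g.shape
(5, 5)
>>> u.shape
(31, 31)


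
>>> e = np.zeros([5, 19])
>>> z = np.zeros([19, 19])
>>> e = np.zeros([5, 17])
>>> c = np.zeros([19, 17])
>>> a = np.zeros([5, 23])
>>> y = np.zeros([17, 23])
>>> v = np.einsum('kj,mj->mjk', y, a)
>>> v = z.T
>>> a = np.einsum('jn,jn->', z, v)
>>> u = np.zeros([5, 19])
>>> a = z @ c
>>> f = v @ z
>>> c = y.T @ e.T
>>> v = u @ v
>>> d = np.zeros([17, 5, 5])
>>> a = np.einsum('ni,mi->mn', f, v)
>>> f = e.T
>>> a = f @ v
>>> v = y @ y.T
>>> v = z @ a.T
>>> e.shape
(5, 17)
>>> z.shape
(19, 19)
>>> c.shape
(23, 5)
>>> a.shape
(17, 19)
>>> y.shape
(17, 23)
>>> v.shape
(19, 17)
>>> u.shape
(5, 19)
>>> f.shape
(17, 5)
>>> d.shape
(17, 5, 5)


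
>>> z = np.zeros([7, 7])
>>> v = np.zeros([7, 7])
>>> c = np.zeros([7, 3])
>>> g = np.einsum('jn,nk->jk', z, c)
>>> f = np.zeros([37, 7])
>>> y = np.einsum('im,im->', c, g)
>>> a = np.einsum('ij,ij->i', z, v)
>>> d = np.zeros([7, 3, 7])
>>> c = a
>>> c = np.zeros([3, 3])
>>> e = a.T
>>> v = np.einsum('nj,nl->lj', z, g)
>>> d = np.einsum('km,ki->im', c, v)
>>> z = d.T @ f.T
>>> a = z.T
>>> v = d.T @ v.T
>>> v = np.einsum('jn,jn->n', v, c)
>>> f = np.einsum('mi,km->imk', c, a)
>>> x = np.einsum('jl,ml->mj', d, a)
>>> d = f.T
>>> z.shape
(3, 37)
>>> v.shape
(3,)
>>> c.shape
(3, 3)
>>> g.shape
(7, 3)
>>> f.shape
(3, 3, 37)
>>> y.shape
()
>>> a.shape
(37, 3)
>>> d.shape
(37, 3, 3)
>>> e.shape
(7,)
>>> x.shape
(37, 7)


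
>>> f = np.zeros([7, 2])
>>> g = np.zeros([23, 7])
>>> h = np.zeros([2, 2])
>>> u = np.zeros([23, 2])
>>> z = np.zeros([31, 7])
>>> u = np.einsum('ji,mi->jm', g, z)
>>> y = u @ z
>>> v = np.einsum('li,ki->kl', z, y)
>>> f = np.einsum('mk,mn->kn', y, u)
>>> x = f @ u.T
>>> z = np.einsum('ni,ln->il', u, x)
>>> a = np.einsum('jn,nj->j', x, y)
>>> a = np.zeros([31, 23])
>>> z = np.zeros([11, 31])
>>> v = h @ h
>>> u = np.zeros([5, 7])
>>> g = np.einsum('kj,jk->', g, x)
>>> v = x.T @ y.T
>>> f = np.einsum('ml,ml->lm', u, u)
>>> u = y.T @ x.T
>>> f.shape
(7, 5)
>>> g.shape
()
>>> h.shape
(2, 2)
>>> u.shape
(7, 7)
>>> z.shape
(11, 31)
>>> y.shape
(23, 7)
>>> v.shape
(23, 23)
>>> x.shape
(7, 23)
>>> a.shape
(31, 23)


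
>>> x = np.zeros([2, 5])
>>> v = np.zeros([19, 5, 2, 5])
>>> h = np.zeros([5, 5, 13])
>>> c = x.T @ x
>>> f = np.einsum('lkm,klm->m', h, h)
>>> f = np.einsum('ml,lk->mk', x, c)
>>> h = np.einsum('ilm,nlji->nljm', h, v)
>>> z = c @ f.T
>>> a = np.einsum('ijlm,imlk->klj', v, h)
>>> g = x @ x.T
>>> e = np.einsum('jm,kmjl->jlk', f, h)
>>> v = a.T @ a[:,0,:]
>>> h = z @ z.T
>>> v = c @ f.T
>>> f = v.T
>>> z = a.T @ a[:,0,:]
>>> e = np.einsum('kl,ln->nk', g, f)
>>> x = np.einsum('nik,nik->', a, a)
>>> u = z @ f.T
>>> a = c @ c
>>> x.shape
()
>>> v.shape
(5, 2)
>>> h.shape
(5, 5)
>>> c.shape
(5, 5)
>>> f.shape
(2, 5)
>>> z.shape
(5, 2, 5)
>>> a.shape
(5, 5)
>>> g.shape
(2, 2)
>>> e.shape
(5, 2)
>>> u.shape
(5, 2, 2)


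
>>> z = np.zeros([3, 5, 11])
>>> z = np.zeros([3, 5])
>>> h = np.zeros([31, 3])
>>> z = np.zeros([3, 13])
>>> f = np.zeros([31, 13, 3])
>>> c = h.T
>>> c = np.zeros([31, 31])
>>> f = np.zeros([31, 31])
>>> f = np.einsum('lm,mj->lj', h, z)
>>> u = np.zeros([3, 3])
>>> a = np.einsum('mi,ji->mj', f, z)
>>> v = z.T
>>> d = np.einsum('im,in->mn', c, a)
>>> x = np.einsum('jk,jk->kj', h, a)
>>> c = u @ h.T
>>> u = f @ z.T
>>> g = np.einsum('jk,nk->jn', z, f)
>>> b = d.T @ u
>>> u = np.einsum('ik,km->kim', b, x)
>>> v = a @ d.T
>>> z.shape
(3, 13)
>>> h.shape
(31, 3)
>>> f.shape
(31, 13)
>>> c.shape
(3, 31)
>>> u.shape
(3, 3, 31)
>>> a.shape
(31, 3)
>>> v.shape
(31, 31)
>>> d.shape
(31, 3)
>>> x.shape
(3, 31)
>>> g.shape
(3, 31)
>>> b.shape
(3, 3)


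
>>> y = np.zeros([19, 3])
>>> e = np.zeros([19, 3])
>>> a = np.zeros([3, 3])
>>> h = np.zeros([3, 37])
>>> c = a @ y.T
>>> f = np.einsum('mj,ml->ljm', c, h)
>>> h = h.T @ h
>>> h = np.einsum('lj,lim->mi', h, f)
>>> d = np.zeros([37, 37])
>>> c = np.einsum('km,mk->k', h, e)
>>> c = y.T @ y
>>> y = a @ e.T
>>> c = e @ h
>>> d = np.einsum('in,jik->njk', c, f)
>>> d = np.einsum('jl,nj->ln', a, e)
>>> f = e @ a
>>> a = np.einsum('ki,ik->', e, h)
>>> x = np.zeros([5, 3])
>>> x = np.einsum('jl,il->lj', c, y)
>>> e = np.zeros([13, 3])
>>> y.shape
(3, 19)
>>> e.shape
(13, 3)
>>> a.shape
()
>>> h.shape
(3, 19)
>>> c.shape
(19, 19)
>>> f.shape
(19, 3)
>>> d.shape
(3, 19)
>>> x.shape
(19, 19)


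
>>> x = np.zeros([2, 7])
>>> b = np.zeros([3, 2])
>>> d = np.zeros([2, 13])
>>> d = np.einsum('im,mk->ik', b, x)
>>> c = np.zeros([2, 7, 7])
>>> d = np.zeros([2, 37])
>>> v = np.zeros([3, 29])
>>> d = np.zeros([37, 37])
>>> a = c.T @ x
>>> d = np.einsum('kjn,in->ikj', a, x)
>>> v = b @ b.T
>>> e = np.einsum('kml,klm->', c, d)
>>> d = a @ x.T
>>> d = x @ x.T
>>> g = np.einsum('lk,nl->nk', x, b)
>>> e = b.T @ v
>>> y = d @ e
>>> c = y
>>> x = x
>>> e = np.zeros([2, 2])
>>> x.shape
(2, 7)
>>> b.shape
(3, 2)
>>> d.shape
(2, 2)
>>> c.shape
(2, 3)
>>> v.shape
(3, 3)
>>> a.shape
(7, 7, 7)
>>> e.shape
(2, 2)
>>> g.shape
(3, 7)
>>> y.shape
(2, 3)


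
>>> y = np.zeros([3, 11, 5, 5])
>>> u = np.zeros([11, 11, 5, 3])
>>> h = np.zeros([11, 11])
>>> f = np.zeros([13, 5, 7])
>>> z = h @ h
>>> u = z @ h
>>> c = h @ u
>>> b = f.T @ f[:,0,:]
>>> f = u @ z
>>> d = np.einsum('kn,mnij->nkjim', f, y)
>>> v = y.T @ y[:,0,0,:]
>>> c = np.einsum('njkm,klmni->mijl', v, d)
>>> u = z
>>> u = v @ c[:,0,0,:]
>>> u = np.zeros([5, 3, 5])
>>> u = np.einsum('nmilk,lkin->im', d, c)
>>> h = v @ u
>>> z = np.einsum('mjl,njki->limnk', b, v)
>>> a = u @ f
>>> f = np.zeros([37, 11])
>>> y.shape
(3, 11, 5, 5)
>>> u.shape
(5, 11)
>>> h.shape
(5, 5, 11, 11)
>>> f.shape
(37, 11)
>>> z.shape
(7, 5, 7, 5, 11)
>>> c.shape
(5, 3, 5, 11)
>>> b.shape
(7, 5, 7)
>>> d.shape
(11, 11, 5, 5, 3)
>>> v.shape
(5, 5, 11, 5)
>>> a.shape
(5, 11)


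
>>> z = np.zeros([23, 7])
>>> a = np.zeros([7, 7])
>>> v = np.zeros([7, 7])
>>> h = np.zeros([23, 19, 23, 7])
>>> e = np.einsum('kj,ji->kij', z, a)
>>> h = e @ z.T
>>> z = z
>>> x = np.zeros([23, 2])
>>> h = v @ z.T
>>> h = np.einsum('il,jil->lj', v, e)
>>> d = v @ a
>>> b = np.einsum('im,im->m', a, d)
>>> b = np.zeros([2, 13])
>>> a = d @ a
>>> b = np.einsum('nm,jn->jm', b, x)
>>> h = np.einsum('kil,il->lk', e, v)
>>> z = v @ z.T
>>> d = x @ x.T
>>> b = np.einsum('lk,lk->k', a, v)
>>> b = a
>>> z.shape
(7, 23)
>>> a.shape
(7, 7)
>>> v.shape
(7, 7)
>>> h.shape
(7, 23)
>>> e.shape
(23, 7, 7)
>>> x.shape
(23, 2)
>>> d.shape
(23, 23)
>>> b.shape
(7, 7)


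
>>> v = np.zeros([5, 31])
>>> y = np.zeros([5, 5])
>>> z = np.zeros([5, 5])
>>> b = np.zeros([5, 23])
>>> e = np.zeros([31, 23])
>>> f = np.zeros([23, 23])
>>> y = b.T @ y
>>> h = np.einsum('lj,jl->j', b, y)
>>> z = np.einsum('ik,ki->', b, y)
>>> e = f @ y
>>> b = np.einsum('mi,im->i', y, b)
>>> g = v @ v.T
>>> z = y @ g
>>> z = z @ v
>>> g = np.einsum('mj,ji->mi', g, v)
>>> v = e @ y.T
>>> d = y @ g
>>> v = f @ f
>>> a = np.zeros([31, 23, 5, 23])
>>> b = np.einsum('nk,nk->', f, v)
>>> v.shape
(23, 23)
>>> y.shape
(23, 5)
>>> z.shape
(23, 31)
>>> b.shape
()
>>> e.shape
(23, 5)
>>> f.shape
(23, 23)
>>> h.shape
(23,)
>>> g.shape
(5, 31)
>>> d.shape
(23, 31)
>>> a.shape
(31, 23, 5, 23)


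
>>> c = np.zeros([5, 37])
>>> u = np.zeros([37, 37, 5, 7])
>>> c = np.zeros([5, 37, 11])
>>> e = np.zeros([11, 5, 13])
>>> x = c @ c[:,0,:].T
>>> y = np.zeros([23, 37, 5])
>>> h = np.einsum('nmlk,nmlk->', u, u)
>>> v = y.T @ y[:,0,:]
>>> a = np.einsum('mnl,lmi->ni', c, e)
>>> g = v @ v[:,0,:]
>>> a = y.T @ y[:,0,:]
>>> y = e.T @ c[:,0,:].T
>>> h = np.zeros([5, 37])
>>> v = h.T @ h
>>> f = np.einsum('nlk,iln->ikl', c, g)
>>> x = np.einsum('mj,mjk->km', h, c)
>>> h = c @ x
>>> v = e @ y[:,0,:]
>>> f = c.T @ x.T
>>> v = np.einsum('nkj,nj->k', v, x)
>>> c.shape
(5, 37, 11)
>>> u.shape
(37, 37, 5, 7)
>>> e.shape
(11, 5, 13)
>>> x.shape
(11, 5)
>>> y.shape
(13, 5, 5)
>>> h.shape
(5, 37, 5)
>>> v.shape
(5,)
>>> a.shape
(5, 37, 5)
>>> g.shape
(5, 37, 5)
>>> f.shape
(11, 37, 11)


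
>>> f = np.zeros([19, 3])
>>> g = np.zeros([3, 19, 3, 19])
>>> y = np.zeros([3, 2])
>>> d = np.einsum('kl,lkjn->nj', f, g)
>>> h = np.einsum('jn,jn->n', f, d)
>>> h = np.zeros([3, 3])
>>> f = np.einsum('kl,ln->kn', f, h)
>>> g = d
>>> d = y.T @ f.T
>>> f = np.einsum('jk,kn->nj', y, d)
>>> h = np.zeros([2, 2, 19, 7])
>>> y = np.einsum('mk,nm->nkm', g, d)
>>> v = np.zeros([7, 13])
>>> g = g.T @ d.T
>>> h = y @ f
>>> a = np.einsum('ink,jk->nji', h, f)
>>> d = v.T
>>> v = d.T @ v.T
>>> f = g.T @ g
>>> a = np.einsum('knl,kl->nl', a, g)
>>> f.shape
(2, 2)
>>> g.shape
(3, 2)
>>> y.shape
(2, 3, 19)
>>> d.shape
(13, 7)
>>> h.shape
(2, 3, 3)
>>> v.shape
(7, 7)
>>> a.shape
(19, 2)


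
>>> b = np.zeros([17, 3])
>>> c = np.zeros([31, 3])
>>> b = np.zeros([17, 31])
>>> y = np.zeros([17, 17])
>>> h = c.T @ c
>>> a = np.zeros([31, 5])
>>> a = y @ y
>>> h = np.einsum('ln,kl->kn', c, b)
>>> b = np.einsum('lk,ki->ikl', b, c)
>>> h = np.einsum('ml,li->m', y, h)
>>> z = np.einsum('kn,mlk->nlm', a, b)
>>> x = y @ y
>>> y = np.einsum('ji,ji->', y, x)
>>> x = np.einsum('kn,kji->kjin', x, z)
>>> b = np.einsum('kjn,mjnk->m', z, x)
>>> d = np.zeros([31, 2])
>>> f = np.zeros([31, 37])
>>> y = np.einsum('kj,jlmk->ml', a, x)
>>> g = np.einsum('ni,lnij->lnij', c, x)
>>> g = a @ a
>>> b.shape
(17,)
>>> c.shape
(31, 3)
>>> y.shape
(3, 31)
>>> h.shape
(17,)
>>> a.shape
(17, 17)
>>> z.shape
(17, 31, 3)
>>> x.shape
(17, 31, 3, 17)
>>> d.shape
(31, 2)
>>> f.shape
(31, 37)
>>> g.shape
(17, 17)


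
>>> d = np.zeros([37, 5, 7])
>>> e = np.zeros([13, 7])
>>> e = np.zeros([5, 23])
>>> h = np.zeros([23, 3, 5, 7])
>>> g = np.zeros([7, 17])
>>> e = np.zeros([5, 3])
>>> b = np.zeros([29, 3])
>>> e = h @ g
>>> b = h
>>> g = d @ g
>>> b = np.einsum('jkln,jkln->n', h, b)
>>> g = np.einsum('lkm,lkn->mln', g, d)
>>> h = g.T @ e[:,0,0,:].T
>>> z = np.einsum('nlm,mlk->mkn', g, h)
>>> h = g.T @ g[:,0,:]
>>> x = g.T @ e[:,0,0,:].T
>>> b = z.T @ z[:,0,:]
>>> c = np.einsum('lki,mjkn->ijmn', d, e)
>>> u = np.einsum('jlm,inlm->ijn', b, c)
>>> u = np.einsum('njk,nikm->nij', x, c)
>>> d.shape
(37, 5, 7)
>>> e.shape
(23, 3, 5, 17)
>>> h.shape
(7, 37, 7)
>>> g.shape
(17, 37, 7)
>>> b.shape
(17, 23, 17)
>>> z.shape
(7, 23, 17)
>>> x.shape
(7, 37, 23)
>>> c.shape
(7, 3, 23, 17)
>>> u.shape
(7, 3, 37)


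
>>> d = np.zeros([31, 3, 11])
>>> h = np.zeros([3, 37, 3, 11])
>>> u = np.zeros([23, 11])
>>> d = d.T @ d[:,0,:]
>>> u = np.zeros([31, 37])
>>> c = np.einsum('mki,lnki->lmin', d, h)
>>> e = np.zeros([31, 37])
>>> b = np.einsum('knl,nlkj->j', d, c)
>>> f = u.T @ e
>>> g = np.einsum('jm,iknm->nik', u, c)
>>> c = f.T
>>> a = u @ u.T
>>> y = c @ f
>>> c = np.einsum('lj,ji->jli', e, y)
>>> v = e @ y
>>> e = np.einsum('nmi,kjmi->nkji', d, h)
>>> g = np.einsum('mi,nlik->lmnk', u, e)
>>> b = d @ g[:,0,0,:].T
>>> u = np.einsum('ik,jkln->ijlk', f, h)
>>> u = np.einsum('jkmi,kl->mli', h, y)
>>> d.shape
(11, 3, 11)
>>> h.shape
(3, 37, 3, 11)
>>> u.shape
(3, 37, 11)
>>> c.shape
(37, 31, 37)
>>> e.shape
(11, 3, 37, 11)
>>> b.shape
(11, 3, 3)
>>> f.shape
(37, 37)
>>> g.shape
(3, 31, 11, 11)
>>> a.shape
(31, 31)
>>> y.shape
(37, 37)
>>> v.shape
(31, 37)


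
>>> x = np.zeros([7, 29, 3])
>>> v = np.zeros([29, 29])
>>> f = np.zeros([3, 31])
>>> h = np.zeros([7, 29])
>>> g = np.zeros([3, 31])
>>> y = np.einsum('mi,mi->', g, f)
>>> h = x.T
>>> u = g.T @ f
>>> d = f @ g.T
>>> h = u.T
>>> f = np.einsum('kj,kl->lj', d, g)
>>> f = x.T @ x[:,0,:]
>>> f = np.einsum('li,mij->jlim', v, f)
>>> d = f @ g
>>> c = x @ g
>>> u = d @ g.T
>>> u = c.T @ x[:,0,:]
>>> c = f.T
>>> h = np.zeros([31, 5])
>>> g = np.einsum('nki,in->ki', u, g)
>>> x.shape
(7, 29, 3)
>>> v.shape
(29, 29)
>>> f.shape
(3, 29, 29, 3)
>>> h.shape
(31, 5)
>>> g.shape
(29, 3)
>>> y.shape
()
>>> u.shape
(31, 29, 3)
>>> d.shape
(3, 29, 29, 31)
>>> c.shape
(3, 29, 29, 3)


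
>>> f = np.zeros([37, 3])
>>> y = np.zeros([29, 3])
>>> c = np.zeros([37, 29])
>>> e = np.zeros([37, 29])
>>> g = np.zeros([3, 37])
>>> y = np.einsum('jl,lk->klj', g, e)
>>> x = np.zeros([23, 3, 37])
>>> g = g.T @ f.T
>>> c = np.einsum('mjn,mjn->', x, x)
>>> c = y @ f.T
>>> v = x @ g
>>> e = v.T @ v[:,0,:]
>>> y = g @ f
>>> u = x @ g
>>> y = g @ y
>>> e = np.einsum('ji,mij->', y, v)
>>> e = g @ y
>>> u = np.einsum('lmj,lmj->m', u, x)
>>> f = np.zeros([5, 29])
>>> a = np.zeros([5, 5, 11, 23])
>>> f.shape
(5, 29)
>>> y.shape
(37, 3)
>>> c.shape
(29, 37, 37)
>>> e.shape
(37, 3)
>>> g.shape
(37, 37)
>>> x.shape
(23, 3, 37)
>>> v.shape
(23, 3, 37)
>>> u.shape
(3,)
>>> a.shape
(5, 5, 11, 23)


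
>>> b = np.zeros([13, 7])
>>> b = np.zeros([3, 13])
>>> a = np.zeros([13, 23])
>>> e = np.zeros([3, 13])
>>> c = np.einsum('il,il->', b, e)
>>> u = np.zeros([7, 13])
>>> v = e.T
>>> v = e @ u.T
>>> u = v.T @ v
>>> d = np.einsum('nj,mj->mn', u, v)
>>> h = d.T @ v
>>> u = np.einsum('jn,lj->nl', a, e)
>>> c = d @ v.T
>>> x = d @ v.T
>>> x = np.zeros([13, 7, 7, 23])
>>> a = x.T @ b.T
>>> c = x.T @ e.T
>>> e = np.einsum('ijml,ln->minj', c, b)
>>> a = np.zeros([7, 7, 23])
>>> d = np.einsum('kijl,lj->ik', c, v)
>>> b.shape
(3, 13)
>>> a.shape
(7, 7, 23)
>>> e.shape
(7, 23, 13, 7)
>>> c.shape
(23, 7, 7, 3)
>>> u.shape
(23, 3)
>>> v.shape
(3, 7)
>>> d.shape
(7, 23)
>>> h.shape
(7, 7)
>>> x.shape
(13, 7, 7, 23)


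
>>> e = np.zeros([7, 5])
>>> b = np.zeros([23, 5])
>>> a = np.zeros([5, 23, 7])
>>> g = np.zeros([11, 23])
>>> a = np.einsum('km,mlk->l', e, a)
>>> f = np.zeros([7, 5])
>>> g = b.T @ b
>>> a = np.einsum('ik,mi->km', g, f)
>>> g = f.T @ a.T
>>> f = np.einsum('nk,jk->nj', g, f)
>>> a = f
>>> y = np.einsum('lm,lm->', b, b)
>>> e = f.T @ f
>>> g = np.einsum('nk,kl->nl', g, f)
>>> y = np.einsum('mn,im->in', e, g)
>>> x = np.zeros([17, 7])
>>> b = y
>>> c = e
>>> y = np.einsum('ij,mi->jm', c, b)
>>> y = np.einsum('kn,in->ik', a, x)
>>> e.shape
(7, 7)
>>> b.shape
(5, 7)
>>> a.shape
(5, 7)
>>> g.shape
(5, 7)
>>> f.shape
(5, 7)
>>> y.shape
(17, 5)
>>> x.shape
(17, 7)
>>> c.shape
(7, 7)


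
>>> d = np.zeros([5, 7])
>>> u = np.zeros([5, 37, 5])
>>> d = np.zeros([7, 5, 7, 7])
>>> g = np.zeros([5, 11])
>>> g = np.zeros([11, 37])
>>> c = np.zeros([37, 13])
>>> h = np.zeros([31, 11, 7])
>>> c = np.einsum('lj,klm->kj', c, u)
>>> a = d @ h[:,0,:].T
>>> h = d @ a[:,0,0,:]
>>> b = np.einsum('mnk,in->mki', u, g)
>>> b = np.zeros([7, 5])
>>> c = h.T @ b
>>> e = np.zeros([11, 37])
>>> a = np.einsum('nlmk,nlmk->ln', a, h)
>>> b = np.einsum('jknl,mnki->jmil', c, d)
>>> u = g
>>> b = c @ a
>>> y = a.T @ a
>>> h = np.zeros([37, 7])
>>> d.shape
(7, 5, 7, 7)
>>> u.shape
(11, 37)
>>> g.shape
(11, 37)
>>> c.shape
(31, 7, 5, 5)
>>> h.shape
(37, 7)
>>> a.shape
(5, 7)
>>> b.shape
(31, 7, 5, 7)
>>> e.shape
(11, 37)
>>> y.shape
(7, 7)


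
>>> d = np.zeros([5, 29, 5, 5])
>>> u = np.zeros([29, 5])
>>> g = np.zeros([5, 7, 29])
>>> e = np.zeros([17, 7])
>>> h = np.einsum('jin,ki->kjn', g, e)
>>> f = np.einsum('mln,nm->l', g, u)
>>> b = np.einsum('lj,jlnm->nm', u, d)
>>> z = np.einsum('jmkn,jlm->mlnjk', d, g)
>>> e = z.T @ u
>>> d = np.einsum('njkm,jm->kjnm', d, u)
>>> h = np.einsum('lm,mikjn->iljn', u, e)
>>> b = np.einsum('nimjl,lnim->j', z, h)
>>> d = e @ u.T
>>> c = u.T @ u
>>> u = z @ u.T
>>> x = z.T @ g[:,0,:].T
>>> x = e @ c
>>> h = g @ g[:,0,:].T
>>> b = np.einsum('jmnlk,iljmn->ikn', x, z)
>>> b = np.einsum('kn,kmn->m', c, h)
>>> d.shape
(5, 5, 5, 7, 29)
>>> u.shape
(29, 7, 5, 5, 29)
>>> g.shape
(5, 7, 29)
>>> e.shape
(5, 5, 5, 7, 5)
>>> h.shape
(5, 7, 5)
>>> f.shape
(7,)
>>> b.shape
(7,)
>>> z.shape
(29, 7, 5, 5, 5)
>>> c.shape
(5, 5)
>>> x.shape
(5, 5, 5, 7, 5)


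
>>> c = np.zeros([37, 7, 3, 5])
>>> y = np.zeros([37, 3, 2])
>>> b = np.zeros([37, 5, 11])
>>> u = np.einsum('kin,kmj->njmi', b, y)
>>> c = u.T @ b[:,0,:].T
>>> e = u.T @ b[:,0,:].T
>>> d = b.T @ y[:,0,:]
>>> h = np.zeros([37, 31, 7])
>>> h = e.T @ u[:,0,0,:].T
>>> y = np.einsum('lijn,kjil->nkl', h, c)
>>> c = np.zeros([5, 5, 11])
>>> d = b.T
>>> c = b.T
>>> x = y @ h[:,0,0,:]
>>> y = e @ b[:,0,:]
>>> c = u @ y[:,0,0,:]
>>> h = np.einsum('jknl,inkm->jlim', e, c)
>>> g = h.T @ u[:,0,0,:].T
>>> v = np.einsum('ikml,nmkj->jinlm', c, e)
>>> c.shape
(11, 2, 3, 11)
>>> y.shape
(5, 3, 2, 11)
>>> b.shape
(37, 5, 11)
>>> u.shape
(11, 2, 3, 5)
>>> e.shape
(5, 3, 2, 37)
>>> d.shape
(11, 5, 37)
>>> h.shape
(5, 37, 11, 11)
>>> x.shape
(11, 5, 11)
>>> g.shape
(11, 11, 37, 11)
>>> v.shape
(37, 11, 5, 11, 3)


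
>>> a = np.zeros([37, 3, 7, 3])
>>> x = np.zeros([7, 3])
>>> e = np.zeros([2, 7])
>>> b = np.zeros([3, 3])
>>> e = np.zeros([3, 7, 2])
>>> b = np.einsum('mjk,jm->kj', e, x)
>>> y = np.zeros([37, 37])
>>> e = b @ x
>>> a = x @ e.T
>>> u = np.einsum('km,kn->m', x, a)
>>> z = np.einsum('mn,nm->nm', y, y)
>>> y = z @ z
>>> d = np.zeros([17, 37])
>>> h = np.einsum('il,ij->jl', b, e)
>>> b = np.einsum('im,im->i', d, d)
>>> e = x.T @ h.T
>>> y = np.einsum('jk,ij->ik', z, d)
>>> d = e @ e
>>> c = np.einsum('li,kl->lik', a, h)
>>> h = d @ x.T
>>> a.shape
(7, 2)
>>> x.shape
(7, 3)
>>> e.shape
(3, 3)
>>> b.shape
(17,)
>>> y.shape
(17, 37)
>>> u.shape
(3,)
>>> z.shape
(37, 37)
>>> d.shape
(3, 3)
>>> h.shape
(3, 7)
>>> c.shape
(7, 2, 3)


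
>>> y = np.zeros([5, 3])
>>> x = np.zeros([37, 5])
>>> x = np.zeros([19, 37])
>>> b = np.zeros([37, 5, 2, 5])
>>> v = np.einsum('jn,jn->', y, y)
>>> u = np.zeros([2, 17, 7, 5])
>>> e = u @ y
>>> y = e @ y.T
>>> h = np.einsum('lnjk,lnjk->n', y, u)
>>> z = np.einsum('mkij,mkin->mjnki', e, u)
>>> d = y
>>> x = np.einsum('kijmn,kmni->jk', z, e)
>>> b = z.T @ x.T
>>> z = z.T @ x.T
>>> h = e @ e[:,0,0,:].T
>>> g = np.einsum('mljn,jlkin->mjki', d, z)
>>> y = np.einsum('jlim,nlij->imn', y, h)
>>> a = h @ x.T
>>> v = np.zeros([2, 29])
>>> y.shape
(7, 5, 2)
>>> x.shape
(5, 2)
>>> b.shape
(7, 17, 5, 3, 5)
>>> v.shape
(2, 29)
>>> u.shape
(2, 17, 7, 5)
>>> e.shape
(2, 17, 7, 3)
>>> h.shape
(2, 17, 7, 2)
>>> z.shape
(7, 17, 5, 3, 5)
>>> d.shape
(2, 17, 7, 5)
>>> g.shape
(2, 7, 5, 3)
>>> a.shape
(2, 17, 7, 5)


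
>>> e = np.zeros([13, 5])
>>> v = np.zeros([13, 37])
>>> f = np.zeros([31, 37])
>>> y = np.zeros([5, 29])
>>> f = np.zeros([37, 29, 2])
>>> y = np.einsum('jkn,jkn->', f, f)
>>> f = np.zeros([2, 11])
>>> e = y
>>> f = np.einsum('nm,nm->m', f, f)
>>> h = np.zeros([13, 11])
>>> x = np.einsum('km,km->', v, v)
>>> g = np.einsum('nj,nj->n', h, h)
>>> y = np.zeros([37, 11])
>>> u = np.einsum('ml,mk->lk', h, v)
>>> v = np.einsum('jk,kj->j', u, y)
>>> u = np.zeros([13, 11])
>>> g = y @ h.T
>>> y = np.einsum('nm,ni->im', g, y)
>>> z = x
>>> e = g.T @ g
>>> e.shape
(13, 13)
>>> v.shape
(11,)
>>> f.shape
(11,)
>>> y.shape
(11, 13)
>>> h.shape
(13, 11)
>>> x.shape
()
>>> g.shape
(37, 13)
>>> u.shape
(13, 11)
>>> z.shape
()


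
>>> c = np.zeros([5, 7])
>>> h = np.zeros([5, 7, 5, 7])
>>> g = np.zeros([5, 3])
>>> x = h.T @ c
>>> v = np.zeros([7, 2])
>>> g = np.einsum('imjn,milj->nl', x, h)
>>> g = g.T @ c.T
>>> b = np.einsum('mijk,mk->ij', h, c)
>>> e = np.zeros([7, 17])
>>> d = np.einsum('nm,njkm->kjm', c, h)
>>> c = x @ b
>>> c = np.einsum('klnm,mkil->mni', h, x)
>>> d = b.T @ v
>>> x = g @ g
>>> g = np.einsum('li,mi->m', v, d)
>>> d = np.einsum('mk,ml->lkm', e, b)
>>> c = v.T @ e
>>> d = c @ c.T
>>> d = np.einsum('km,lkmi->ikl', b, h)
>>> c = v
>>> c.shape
(7, 2)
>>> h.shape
(5, 7, 5, 7)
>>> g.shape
(5,)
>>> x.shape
(5, 5)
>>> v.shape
(7, 2)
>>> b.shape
(7, 5)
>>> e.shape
(7, 17)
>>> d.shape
(7, 7, 5)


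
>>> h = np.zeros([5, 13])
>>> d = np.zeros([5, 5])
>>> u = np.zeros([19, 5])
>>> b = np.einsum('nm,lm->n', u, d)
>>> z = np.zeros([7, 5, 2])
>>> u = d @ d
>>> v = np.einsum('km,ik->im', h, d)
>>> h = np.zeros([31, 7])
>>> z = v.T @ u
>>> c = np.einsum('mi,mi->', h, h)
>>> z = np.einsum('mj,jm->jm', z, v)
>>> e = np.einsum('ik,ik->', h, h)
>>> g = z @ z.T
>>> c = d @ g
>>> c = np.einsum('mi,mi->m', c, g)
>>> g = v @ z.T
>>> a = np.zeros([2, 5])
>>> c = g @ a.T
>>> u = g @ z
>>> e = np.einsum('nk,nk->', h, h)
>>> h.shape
(31, 7)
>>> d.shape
(5, 5)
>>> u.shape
(5, 13)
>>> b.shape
(19,)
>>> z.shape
(5, 13)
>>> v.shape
(5, 13)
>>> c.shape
(5, 2)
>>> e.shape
()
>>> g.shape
(5, 5)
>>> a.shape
(2, 5)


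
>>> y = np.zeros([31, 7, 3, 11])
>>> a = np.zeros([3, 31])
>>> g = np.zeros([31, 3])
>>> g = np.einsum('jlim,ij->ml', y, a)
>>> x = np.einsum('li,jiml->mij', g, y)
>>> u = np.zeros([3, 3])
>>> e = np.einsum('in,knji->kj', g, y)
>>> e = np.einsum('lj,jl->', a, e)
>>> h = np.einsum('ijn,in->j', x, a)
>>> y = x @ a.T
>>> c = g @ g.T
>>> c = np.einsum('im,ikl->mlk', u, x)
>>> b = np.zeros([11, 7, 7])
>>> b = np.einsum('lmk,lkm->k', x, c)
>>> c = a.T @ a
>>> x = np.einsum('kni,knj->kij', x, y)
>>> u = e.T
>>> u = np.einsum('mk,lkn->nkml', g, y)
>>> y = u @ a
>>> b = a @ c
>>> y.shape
(3, 7, 11, 31)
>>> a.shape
(3, 31)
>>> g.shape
(11, 7)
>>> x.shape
(3, 31, 3)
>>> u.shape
(3, 7, 11, 3)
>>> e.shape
()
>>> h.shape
(7,)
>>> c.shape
(31, 31)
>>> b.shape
(3, 31)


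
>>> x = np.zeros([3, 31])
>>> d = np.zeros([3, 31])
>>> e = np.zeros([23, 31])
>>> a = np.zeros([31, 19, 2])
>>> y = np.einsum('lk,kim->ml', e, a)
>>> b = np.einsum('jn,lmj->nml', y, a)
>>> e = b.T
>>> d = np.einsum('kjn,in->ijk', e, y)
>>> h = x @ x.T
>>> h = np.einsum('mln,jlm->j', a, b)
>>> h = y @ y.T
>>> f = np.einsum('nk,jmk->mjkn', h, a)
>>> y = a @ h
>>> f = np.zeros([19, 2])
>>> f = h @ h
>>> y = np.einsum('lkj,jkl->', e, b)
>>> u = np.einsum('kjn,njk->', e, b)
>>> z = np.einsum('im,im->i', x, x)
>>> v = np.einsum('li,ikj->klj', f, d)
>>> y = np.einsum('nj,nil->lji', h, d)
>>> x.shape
(3, 31)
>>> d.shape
(2, 19, 31)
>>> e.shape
(31, 19, 23)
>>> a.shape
(31, 19, 2)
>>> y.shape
(31, 2, 19)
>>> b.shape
(23, 19, 31)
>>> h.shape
(2, 2)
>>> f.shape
(2, 2)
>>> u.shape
()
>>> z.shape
(3,)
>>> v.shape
(19, 2, 31)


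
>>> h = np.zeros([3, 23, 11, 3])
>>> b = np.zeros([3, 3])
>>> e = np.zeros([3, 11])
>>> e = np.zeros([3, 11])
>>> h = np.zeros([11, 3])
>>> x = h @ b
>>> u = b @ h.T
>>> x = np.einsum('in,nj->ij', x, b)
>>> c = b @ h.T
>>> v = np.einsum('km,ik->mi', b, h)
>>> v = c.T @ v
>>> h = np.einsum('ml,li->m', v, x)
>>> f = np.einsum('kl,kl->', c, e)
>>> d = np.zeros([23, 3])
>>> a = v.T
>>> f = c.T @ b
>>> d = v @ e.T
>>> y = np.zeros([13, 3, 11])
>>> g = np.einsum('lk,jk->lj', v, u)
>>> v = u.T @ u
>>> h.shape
(11,)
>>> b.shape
(3, 3)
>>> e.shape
(3, 11)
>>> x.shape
(11, 3)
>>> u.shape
(3, 11)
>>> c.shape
(3, 11)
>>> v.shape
(11, 11)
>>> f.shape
(11, 3)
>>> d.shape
(11, 3)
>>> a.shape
(11, 11)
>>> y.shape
(13, 3, 11)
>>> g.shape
(11, 3)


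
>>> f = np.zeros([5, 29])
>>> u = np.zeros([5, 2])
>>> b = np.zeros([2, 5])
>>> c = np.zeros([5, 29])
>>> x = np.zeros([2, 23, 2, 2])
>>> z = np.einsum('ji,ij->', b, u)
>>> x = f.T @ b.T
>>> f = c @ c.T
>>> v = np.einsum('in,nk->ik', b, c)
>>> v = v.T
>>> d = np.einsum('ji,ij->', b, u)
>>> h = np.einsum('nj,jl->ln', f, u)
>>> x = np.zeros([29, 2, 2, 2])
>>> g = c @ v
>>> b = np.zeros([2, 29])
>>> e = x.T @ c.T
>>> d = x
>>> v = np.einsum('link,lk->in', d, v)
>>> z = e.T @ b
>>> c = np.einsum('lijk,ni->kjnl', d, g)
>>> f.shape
(5, 5)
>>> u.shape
(5, 2)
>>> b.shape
(2, 29)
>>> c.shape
(2, 2, 5, 29)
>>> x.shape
(29, 2, 2, 2)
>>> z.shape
(5, 2, 2, 29)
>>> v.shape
(2, 2)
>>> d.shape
(29, 2, 2, 2)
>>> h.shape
(2, 5)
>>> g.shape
(5, 2)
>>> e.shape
(2, 2, 2, 5)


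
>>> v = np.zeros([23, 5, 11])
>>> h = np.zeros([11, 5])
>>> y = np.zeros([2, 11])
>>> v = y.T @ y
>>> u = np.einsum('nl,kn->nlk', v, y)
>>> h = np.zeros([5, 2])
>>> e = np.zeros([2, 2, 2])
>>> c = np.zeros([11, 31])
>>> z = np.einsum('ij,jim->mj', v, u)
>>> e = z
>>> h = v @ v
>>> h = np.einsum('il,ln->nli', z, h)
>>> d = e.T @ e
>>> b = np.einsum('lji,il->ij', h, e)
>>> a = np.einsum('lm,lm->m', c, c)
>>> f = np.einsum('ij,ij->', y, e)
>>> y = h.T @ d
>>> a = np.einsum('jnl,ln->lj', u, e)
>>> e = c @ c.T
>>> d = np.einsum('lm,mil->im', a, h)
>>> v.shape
(11, 11)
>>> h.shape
(11, 11, 2)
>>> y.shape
(2, 11, 11)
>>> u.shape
(11, 11, 2)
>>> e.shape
(11, 11)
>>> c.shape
(11, 31)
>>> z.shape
(2, 11)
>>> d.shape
(11, 11)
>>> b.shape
(2, 11)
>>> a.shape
(2, 11)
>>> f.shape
()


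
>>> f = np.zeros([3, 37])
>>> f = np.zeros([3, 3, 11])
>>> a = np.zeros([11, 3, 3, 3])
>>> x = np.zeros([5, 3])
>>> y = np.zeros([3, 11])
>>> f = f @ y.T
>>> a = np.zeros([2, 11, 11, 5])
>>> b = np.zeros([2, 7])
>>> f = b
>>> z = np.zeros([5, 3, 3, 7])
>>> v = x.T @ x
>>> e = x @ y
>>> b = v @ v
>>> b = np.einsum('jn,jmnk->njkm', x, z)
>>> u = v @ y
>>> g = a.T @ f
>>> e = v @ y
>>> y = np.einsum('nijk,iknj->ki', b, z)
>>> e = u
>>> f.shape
(2, 7)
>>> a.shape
(2, 11, 11, 5)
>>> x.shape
(5, 3)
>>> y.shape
(3, 5)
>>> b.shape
(3, 5, 7, 3)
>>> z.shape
(5, 3, 3, 7)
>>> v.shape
(3, 3)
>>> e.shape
(3, 11)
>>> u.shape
(3, 11)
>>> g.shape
(5, 11, 11, 7)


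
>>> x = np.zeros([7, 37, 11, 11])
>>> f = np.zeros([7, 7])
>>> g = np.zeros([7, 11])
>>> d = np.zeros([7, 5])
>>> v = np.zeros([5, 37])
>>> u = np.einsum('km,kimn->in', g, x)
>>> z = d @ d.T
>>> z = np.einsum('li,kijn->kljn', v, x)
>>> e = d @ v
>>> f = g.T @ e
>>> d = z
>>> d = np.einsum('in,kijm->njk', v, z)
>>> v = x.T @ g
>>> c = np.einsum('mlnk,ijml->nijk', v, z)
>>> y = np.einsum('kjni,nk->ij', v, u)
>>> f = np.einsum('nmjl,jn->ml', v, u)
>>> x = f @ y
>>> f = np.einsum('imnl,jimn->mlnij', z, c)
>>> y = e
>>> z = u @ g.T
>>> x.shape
(11, 11)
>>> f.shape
(5, 11, 11, 7, 37)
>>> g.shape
(7, 11)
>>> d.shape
(37, 11, 7)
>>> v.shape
(11, 11, 37, 11)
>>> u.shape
(37, 11)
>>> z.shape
(37, 7)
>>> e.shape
(7, 37)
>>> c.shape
(37, 7, 5, 11)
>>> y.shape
(7, 37)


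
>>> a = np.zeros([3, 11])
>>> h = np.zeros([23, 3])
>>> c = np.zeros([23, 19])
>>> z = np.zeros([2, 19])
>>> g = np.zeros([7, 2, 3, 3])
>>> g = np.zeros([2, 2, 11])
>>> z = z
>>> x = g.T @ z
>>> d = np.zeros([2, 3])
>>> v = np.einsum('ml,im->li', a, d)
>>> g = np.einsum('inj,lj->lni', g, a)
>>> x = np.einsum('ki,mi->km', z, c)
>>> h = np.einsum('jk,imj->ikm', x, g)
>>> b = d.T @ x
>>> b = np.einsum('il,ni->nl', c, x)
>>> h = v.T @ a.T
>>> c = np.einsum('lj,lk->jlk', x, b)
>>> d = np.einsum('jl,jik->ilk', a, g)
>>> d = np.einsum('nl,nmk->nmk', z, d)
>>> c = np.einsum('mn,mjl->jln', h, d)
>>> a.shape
(3, 11)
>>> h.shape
(2, 3)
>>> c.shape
(11, 2, 3)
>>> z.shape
(2, 19)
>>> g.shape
(3, 2, 2)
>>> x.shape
(2, 23)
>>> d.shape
(2, 11, 2)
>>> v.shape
(11, 2)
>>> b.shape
(2, 19)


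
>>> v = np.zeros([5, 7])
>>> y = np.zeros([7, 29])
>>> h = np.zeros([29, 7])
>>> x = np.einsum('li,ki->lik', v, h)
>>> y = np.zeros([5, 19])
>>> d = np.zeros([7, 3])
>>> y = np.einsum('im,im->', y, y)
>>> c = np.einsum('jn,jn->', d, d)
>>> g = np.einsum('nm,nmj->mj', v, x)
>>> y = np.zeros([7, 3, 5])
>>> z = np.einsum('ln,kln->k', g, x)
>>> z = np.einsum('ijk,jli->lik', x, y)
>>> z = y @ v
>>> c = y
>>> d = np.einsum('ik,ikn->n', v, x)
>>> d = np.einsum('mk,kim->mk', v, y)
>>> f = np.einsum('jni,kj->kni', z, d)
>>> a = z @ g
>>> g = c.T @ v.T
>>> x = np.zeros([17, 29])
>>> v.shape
(5, 7)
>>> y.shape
(7, 3, 5)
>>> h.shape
(29, 7)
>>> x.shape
(17, 29)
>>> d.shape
(5, 7)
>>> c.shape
(7, 3, 5)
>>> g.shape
(5, 3, 5)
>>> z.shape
(7, 3, 7)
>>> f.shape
(5, 3, 7)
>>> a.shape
(7, 3, 29)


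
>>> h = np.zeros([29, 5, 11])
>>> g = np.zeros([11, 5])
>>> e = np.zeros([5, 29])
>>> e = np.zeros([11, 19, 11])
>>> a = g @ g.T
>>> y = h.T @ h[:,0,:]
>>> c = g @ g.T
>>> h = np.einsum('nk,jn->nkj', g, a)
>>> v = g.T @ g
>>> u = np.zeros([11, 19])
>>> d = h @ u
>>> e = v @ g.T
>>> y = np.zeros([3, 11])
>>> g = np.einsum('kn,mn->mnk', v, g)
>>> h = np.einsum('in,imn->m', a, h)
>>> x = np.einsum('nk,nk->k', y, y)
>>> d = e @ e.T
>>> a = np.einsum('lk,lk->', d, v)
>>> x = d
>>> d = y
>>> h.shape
(5,)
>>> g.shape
(11, 5, 5)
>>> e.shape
(5, 11)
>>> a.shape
()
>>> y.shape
(3, 11)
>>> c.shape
(11, 11)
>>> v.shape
(5, 5)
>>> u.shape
(11, 19)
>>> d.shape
(3, 11)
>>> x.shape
(5, 5)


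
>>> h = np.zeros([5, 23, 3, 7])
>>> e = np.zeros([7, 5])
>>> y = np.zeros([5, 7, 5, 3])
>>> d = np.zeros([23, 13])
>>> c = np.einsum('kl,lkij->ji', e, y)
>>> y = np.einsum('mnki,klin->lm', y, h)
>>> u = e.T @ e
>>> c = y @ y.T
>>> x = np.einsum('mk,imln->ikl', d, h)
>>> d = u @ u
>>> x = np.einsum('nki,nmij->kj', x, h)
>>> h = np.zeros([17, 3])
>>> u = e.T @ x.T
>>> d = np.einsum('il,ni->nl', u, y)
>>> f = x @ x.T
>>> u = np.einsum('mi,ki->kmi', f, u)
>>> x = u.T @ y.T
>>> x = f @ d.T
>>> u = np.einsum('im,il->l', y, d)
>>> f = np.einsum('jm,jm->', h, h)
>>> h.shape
(17, 3)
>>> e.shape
(7, 5)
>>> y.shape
(23, 5)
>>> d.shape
(23, 13)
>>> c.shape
(23, 23)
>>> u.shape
(13,)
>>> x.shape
(13, 23)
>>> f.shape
()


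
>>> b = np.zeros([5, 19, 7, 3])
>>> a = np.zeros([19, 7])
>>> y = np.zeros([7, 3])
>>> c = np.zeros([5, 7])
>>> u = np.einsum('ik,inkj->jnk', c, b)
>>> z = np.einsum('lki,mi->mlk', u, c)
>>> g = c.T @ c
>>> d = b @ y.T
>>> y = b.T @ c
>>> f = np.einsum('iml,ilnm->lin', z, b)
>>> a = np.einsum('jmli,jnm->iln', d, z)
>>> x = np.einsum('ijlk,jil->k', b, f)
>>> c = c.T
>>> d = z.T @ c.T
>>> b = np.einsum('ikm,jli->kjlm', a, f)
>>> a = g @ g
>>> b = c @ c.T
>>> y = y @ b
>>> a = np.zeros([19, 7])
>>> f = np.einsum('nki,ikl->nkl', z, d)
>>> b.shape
(7, 7)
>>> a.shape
(19, 7)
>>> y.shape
(3, 7, 19, 7)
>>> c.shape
(7, 5)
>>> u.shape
(3, 19, 7)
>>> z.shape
(5, 3, 19)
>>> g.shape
(7, 7)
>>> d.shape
(19, 3, 7)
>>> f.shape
(5, 3, 7)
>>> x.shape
(3,)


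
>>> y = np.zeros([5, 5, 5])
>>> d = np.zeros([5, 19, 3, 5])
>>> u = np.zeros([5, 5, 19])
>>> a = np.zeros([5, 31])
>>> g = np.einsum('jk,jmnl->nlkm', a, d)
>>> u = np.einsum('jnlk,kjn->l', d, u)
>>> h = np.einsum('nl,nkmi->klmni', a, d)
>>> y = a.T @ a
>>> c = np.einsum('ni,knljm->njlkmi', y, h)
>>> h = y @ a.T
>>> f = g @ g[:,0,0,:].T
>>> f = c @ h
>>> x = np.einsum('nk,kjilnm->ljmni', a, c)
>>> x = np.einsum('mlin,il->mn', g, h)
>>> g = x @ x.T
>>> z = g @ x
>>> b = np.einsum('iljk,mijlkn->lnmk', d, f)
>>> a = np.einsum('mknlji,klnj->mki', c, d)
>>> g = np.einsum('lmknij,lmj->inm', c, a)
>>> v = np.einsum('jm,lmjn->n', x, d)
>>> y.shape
(31, 31)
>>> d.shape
(5, 19, 3, 5)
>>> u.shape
(3,)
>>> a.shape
(31, 5, 31)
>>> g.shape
(5, 19, 5)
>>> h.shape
(31, 5)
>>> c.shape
(31, 5, 3, 19, 5, 31)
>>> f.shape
(31, 5, 3, 19, 5, 5)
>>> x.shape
(3, 19)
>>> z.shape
(3, 19)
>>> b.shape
(19, 5, 31, 5)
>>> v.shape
(5,)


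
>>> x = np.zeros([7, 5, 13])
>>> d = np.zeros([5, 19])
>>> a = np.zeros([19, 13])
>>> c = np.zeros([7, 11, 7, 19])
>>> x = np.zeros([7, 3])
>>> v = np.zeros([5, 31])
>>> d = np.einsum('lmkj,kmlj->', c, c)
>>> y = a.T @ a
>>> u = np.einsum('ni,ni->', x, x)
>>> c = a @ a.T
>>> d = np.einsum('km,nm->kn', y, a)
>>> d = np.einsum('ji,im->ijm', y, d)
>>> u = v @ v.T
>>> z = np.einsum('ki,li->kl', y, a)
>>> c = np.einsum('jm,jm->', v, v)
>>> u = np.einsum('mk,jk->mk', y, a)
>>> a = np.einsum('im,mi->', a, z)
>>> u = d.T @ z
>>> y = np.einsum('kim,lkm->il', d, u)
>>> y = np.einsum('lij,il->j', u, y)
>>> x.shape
(7, 3)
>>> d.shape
(13, 13, 19)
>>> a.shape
()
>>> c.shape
()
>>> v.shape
(5, 31)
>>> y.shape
(19,)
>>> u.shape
(19, 13, 19)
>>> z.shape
(13, 19)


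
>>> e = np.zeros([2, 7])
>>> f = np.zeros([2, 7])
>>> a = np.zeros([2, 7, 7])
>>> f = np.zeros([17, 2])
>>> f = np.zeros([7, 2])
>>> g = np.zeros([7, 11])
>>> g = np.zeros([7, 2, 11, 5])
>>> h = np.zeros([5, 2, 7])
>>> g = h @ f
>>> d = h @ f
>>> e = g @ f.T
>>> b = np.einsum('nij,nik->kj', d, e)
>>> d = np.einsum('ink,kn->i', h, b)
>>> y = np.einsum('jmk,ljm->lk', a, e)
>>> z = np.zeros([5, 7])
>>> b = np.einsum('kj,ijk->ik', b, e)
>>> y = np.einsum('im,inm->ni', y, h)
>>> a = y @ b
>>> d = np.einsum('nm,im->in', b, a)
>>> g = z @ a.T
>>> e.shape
(5, 2, 7)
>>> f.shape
(7, 2)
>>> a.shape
(2, 7)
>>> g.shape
(5, 2)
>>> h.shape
(5, 2, 7)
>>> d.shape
(2, 5)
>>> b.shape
(5, 7)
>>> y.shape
(2, 5)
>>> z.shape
(5, 7)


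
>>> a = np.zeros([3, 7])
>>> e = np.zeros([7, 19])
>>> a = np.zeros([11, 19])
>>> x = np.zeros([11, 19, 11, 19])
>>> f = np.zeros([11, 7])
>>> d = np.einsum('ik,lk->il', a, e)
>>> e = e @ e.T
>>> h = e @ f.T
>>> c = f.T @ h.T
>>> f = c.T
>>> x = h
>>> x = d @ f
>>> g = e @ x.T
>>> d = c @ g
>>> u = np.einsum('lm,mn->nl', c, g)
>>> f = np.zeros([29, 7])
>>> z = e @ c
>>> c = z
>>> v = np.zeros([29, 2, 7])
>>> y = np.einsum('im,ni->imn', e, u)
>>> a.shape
(11, 19)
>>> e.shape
(7, 7)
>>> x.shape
(11, 7)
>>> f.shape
(29, 7)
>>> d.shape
(7, 11)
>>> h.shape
(7, 11)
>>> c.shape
(7, 7)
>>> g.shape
(7, 11)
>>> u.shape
(11, 7)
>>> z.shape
(7, 7)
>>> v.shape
(29, 2, 7)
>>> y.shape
(7, 7, 11)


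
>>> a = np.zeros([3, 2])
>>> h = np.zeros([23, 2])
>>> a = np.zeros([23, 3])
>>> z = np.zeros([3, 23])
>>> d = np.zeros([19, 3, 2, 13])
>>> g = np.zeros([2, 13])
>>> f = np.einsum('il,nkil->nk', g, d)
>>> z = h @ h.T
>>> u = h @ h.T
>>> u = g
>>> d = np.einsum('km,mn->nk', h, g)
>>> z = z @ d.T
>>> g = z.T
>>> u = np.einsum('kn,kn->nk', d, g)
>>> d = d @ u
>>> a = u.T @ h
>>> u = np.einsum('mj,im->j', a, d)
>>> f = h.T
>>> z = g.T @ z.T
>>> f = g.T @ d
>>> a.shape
(13, 2)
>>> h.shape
(23, 2)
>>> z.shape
(23, 23)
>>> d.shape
(13, 13)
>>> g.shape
(13, 23)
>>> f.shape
(23, 13)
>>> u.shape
(2,)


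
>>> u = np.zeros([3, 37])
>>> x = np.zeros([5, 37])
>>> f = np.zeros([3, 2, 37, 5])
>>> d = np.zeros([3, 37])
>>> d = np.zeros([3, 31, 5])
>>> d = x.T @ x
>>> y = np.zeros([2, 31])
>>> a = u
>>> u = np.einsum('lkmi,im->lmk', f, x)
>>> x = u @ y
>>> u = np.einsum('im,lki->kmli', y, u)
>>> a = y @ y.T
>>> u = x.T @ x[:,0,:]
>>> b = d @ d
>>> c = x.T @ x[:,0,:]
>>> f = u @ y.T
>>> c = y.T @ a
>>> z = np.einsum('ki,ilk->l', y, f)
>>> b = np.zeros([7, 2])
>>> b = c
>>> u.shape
(31, 37, 31)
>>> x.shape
(3, 37, 31)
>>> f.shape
(31, 37, 2)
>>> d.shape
(37, 37)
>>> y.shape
(2, 31)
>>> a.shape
(2, 2)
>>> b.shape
(31, 2)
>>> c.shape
(31, 2)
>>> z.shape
(37,)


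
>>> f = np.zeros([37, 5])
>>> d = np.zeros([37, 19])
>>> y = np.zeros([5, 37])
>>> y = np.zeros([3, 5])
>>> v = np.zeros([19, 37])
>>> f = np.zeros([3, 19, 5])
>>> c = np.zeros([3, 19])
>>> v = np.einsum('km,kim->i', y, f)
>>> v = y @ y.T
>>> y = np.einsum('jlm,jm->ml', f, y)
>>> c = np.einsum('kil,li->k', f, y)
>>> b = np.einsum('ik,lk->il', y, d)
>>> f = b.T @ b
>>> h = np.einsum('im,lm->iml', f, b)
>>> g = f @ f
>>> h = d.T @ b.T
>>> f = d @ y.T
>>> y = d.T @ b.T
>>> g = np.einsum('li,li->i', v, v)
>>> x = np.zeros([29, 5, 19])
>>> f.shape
(37, 5)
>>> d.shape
(37, 19)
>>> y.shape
(19, 5)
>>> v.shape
(3, 3)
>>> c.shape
(3,)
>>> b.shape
(5, 37)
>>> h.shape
(19, 5)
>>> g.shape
(3,)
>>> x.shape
(29, 5, 19)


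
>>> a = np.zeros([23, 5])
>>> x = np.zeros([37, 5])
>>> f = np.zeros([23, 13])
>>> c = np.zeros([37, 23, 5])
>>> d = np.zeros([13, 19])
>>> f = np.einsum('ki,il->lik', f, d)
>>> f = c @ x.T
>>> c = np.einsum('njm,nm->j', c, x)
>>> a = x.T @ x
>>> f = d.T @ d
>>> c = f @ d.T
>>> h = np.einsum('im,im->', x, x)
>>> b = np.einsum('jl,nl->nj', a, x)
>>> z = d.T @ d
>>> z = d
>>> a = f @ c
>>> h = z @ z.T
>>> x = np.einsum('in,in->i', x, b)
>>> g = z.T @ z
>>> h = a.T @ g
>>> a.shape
(19, 13)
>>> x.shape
(37,)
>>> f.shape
(19, 19)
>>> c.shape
(19, 13)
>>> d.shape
(13, 19)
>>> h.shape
(13, 19)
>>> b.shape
(37, 5)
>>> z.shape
(13, 19)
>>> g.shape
(19, 19)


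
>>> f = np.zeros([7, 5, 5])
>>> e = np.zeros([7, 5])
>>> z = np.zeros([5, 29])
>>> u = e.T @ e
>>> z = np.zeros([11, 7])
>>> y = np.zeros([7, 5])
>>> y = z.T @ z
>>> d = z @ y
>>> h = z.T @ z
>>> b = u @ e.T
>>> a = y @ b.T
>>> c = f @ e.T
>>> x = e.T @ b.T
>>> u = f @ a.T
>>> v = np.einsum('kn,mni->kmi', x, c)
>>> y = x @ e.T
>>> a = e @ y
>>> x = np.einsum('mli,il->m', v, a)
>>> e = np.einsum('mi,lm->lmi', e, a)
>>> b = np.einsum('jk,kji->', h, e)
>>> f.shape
(7, 5, 5)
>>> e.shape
(7, 7, 5)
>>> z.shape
(11, 7)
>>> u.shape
(7, 5, 7)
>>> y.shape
(5, 7)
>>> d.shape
(11, 7)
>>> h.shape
(7, 7)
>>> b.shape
()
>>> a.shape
(7, 7)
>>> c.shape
(7, 5, 7)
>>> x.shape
(5,)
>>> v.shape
(5, 7, 7)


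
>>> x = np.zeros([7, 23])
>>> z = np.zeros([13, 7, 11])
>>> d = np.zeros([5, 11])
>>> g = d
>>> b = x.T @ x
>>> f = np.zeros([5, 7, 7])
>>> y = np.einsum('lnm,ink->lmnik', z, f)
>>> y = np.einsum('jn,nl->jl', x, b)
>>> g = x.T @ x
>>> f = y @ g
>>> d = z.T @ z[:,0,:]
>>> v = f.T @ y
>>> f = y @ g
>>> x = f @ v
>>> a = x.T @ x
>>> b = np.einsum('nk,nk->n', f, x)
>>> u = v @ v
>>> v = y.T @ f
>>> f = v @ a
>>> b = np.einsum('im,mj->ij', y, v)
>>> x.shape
(7, 23)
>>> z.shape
(13, 7, 11)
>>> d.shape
(11, 7, 11)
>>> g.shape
(23, 23)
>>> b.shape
(7, 23)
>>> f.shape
(23, 23)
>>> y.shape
(7, 23)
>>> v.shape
(23, 23)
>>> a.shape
(23, 23)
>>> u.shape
(23, 23)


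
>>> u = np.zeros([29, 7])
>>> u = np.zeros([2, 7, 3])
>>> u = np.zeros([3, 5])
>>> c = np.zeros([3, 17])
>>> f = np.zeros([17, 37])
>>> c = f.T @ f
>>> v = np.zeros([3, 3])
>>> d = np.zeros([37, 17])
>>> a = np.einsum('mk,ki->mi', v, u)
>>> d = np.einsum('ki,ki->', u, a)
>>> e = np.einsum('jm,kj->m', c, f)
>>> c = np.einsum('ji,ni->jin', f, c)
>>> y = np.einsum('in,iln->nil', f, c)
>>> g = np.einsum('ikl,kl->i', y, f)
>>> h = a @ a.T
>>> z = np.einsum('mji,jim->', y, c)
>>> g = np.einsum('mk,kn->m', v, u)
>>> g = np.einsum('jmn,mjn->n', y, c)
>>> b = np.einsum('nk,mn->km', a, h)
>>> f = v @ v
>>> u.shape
(3, 5)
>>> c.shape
(17, 37, 37)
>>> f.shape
(3, 3)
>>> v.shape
(3, 3)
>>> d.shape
()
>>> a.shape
(3, 5)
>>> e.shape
(37,)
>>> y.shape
(37, 17, 37)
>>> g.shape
(37,)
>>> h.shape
(3, 3)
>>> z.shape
()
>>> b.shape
(5, 3)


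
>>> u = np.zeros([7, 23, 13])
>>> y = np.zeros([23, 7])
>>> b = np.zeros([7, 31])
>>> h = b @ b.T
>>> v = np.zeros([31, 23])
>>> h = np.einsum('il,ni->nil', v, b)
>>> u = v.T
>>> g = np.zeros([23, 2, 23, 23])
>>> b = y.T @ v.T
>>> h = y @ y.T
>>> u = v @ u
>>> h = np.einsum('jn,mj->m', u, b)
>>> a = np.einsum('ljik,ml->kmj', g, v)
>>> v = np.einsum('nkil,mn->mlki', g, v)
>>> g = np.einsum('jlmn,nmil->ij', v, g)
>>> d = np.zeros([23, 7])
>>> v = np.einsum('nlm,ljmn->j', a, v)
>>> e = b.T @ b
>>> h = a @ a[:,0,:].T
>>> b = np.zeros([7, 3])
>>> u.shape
(31, 31)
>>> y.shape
(23, 7)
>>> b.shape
(7, 3)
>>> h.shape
(23, 31, 23)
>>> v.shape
(23,)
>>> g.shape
(23, 31)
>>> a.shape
(23, 31, 2)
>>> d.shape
(23, 7)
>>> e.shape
(31, 31)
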